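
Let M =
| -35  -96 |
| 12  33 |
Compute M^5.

[[-2195, -5856], [732, 1953]]

tr M = -2 and det M = -3, so the characteristic polynomial is λ² − (-2)λ + (-3) with roots 1 and -3.
Eigenvectors give P = [[-8, 3], [3, -1]] with P⁻¹ = [[1, 3], [3, 8]], and M = P·diag(1, -3)·P⁻¹.
Then M^5 = P·diag(1, -243)·P⁻¹ = [[-8, -729], [3, 243]] · [[1, 3], [3, 8]] = [[-2195, -5856], [732, 1953]].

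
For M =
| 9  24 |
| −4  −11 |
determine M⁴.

tr M = −2 and det M = −3, so the characteristic polynomial is λ² − (−2)λ + (−3) with roots 1 and −3.
Eigenvectors give P = [[3, 2], [−1, −1]] with P⁻¹ = [[1, 2], [−1, −3]], and M = P·diag(1, −3)·P⁻¹.
Then M⁴ = P·diag(1, 81)·P⁻¹ = [[3, 162], [−1, −81]] · [[1, 2], [−1, −3]] = [[−159, −480], [80, 241]].

[[−159, −480], [80, 241]]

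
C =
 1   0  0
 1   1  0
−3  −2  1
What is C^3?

C = I + N where N = [[0, 0, 0], [1, 0, 0], [−3, −2, 0]] is strictly lower-triangular, so N^3 = 0.
(I + N)^3 = I + 3·N + 3·N^2 = [[1, 0, 0], [3, 1, 0], [−15, −6, 1]].

[[1, 0, 0], [3, 1, 0], [−15, −6, 1]]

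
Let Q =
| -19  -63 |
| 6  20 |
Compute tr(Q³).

7

tr Q = 1 and det Q = -2, so the characteristic polynomial is λ² − (1)λ + (-2) with roots 2 and -1.
Eigenvectors give P = [[3, -7], [-1, 2]] with P⁻¹ = [[-2, -7], [-1, -3]], and Q = P·diag(2, -1)·P⁻¹.
Then Q³ = P·diag(8, -1)·P⁻¹ = [[24, 7], [-8, -2]] · [[-2, -7], [-1, -3]] = [[-55, -189], [18, 62]].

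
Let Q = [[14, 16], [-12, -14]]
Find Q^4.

tr Q = 0 and det Q = -4, so the characteristic polynomial is λ² − (0)λ + (-4) with roots 2 and -2.
Eigenvectors give P = [[4, 1], [-3, -1]] with P⁻¹ = [[1, 1], [-3, -4]], and Q = P·diag(2, -2)·P⁻¹.
Then Q^4 = P·diag(16, 16)·P⁻¹ = [[64, 16], [-48, -16]] · [[1, 1], [-3, -4]] = [[16, 0], [0, 16]].

[[16, 0], [0, 16]]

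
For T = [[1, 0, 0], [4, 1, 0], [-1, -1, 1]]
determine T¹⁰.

T = I + N where N = [[0, 0, 0], [4, 0, 0], [-1, -1, 0]] is strictly lower-triangular, so N³ = 0.
(I + N)¹⁰ = I + 10·N + 45·N² = [[1, 0, 0], [40, 1, 0], [-190, -10, 1]].

[[1, 0, 0], [40, 1, 0], [-190, -10, 1]]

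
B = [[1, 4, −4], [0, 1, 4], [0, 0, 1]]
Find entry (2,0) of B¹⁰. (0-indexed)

0

B = I + N where N = [[0, 4, −4], [0, 0, 4], [0, 0, 0]] is strictly upper-triangular, so N³ = 0.
(I + N)¹⁰ = I + 10·N + 45·N² = [[1, 40, 680], [0, 1, 40], [0, 0, 1]].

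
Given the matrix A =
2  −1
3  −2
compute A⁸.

[[1, 0], [0, 1]]

A² = I (check: tr A = 0 and det A = −1), so A⁸ = I since 8 is even.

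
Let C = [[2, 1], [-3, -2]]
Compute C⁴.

C² = I (check: tr C = 0 and det C = -1), so C⁴ = I since 4 is even.

[[1, 0], [0, 1]]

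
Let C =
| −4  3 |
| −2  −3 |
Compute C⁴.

C² = [[10, −21], [14, 3]]
C³ = [[2, 93], [−62, 33]]
C⁴ = [[−194, −273], [182, −285]]

[[−194, −273], [182, −285]]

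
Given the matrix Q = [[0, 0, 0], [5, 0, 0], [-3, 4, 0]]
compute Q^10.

[[0, 0, 0], [0, 0, 0], [0, 0, 0]]

Q is strictly triangular, hence nilpotent: Q^3 = 0, so Q^10 = 0.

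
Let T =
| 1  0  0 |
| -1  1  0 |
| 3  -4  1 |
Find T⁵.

[[1, 0, 0], [-5, 1, 0], [55, -20, 1]]

T = I + N where N = [[0, 0, 0], [-1, 0, 0], [3, -4, 0]] is strictly lower-triangular, so N³ = 0.
(I + N)⁵ = I + 5·N + 10·N² = [[1, 0, 0], [-5, 1, 0], [55, -20, 1]].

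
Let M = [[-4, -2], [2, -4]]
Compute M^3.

M^2 = [[12, 16], [-16, 12]]
M^3 = [[-16, -88], [88, -16]]

[[-16, -88], [88, -16]]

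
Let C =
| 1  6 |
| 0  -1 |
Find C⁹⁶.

[[1, 0], [0, 1]]

C² = I (check: tr C = 0 and det C = -1), so C⁹⁶ = I since 96 is even.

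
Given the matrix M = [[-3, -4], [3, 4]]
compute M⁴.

[[-3, -4], [3, 4]]

M² = [[-3, -4], [3, 4]]
M³ = [[-3, -4], [3, 4]]
M⁴ = [[-3, -4], [3, 4]]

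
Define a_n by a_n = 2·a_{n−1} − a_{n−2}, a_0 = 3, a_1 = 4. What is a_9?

12

With companion matrix M = [[2, −1], [1, 0]], [a_n, a_{n−1}]ᵀ = M·[a_{n−1}, a_{n−2}]ᵀ, so [a_9, a_8]ᵀ = M⁸·[a_1, a_0]ᵀ.
M⁸ = [[9, −8], [8, −7]], giving [a_9, a_8]ᵀ = [[12], [11]].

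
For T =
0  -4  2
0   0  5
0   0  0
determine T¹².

[[0, 0, 0], [0, 0, 0], [0, 0, 0]]

T is strictly triangular, hence nilpotent: T³ = 0, so T¹² = 0.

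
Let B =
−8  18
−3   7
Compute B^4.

tr B = −1 and det B = −2, so the characteristic polynomial is λ² − (−1)λ + (−2) with roots 1 and −2.
Eigenvectors give P = [[2, 3], [1, 1]] with P⁻¹ = [[−1, 3], [1, −2]], and B = P·diag(1, −2)·P⁻¹.
Then B^4 = P·diag(1, 16)·P⁻¹ = [[2, 48], [1, 16]] · [[−1, 3], [1, −2]] = [[46, −90], [15, −29]].

[[46, −90], [15, −29]]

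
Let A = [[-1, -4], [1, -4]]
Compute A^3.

A^2 = [[-3, 20], [-5, 12]]
A^3 = [[23, -68], [17, -28]]

[[23, -68], [17, -28]]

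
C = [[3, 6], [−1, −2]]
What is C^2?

[[3, 6], [−1, −2]]

C² = C (a projection; rank 1, trace 1), so C^2 = C.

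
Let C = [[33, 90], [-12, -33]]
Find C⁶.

[[729, 0], [0, 729]]

tr C = 0 and det C = -9, so the characteristic polynomial is λ² − (0)λ + (-9) with roots -3 and 3.
Eigenvectors give P = [[-5, -3], [2, 1]] with P⁻¹ = [[1, 3], [-2, -5]], and C = P·diag(-3, 3)·P⁻¹.
Then C⁶ = P·diag(729, 729)·P⁻¹ = [[-3645, -2187], [1458, 729]] · [[1, 3], [-2, -5]] = [[729, 0], [0, 729]].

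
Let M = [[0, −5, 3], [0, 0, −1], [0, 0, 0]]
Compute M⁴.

[[0, 0, 0], [0, 0, 0], [0, 0, 0]]

M is strictly triangular, hence nilpotent: M³ = 0, so M⁴ = 0.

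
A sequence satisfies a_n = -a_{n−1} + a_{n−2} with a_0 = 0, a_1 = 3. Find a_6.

With companion matrix M = [[-1, 1], [1, 0]], [a_n, a_{n−1}]ᵀ = M·[a_{n−1}, a_{n−2}]ᵀ, so [a_6, a_5]ᵀ = M⁵·[a_1, a_0]ᵀ.
M⁵ = [[-8, 5], [5, -3]], giving [a_6, a_5]ᵀ = [[-24], [15]].

-24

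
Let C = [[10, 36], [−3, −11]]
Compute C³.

[[28, 108], [−9, −35]]

tr C = −1 and det C = −2, so the characteristic polynomial is λ² − (−1)λ + (−2) with roots −2 and 1.
Eigenvectors give P = [[−3, 4], [1, −1]] with P⁻¹ = [[1, 4], [1, 3]], and C = P·diag(−2, 1)·P⁻¹.
Then C³ = P·diag(−8, 1)·P⁻¹ = [[24, 4], [−8, −1]] · [[1, 4], [1, 3]] = [[28, 108], [−9, −35]].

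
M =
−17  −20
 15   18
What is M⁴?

tr M = 1 and det M = −6, so the characteristic polynomial is λ² − (1)λ + (−6) with roots −2 and 3.
Eigenvectors give P = [[4, −1], [−3, 1]] with P⁻¹ = [[1, 1], [3, 4]], and M = P·diag(−2, 3)·P⁻¹.
Then M⁴ = P·diag(16, 81)·P⁻¹ = [[64, −81], [−48, 81]] · [[1, 1], [3, 4]] = [[−179, −260], [195, 276]].

[[−179, −260], [195, 276]]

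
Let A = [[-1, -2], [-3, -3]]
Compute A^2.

[[7, 8], [12, 15]]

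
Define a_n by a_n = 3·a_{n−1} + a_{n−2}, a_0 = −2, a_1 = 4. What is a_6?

1222

With companion matrix C = [[3, 1], [1, 0]], [a_n, a_{n−1}]ᵀ = C·[a_{n−1}, a_{n−2}]ᵀ, so [a_6, a_5]ᵀ = C⁵·[a_1, a_0]ᵀ.
C⁵ = [[360, 109], [109, 33]], giving [a_6, a_5]ᵀ = [[1222], [370]].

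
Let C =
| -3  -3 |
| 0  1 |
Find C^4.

C^2 = [[9, 6], [0, 1]]
C^3 = [[-27, -21], [0, 1]]
C^4 = [[81, 60], [0, 1]]

[[81, 60], [0, 1]]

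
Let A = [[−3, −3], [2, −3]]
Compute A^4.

A^2 = [[3, 18], [−12, 3]]
A^3 = [[27, −63], [42, 27]]
A^4 = [[−207, 108], [−72, −207]]

[[−207, 108], [−72, −207]]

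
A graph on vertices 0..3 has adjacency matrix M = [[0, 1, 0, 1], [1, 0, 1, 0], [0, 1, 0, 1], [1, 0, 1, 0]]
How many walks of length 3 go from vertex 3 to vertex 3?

0

The number of length-3 walks from vertex 3 to vertex 3 is entry (3,3) of M^3, where M is the adjacency matrix.
M^2 = [[2, 0, 2, 0], [0, 2, 0, 2], [2, 0, 2, 0], [0, 2, 0, 2]]
M^3 = [[0, 4, 0, 4], [4, 0, 4, 0], [0, 4, 0, 4], [4, 0, 4, 0]]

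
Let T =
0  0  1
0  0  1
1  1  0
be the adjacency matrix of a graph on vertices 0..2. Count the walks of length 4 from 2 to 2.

4

The number of length-4 walks from vertex 2 to vertex 2 is entry (2,2) of T⁴, where T is the adjacency matrix.
T² = [[1, 1, 0], [1, 1, 0], [0, 0, 2]]
T³ = [[0, 0, 2], [0, 0, 2], [2, 2, 0]]
T⁴ = [[2, 2, 0], [2, 2, 0], [0, 0, 4]]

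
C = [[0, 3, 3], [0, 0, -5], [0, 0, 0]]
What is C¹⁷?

C is strictly triangular, hence nilpotent: C³ = 0, so C¹⁷ = 0.

[[0, 0, 0], [0, 0, 0], [0, 0, 0]]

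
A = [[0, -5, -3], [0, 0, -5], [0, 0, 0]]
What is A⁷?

[[0, 0, 0], [0, 0, 0], [0, 0, 0]]

A is strictly triangular, hence nilpotent: A³ = 0, so A⁷ = 0.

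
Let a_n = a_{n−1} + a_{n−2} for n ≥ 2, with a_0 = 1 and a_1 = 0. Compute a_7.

8

With companion matrix Q = [[1, 1], [1, 0]], [a_n, a_{n−1}]ᵀ = Q·[a_{n−1}, a_{n−2}]ᵀ, so [a_7, a_6]ᵀ = Q⁶·[a_1, a_0]ᵀ.
Q⁶ = [[13, 8], [8, 5]], giving [a_7, a_6]ᵀ = [[8], [5]].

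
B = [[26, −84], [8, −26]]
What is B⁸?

[[256, 0], [0, 256]]

tr B = 0 and det B = −4, so the characteristic polynomial is λ² − (0)λ + (−4) with roots −2 and 2.
Eigenvectors give P = [[3, 7], [1, 2]] with P⁻¹ = [[−2, 7], [1, −3]], and B = P·diag(−2, 2)·P⁻¹.
Then B⁸ = P·diag(256, 256)·P⁻¹ = [[768, 1792], [256, 512]] · [[−2, 7], [1, −3]] = [[256, 0], [0, 256]].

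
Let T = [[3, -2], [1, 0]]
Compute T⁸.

[[511, -510], [255, -254]]

tr T = 3 and det T = 2, so the characteristic polynomial is λ² − (3)λ + (2) with roots 2 and 1.
Eigenvectors give P = [[2, -1], [1, -1]] with P⁻¹ = [[1, -1], [1, -2]], and T = P·diag(2, 1)·P⁻¹.
Then T⁸ = P·diag(256, 1)·P⁻¹ = [[512, -1], [256, -1]] · [[1, -1], [1, -2]] = [[511, -510], [255, -254]].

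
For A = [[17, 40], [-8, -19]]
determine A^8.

tr A = -2 and det A = -3, so the characteristic polynomial is λ² − (-2)λ + (-3) with roots 1 and -3.
Eigenvectors give P = [[-5, 2], [2, -1]] with P⁻¹ = [[-1, -2], [-2, -5]], and A = P·diag(1, -3)·P⁻¹.
Then A^8 = P·diag(1, 6561)·P⁻¹ = [[-5, 13122], [2, -6561]] · [[-1, -2], [-2, -5]] = [[-26239, -65600], [13120, 32801]].

[[-26239, -65600], [13120, 32801]]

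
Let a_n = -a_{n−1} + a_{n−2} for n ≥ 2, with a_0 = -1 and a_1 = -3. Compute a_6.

With companion matrix A = [[-1, 1], [1, 0]], [a_n, a_{n−1}]ᵀ = A·[a_{n−1}, a_{n−2}]ᵀ, so [a_6, a_5]ᵀ = A⁵·[a_1, a_0]ᵀ.
A⁵ = [[-8, 5], [5, -3]], giving [a_6, a_5]ᵀ = [[19], [-12]].

19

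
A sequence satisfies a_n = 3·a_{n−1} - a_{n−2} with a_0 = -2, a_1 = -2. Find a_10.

-8362

With companion matrix Q = [[3, -1], [1, 0]], [a_n, a_{n−1}]ᵀ = Q·[a_{n−1}, a_{n−2}]ᵀ, so [a_10, a_9]ᵀ = Q⁹·[a_1, a_0]ᵀ.
Q⁹ = [[6765, -2584], [2584, -987]], giving [a_10, a_9]ᵀ = [[-8362], [-3194]].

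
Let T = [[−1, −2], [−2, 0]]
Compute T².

[[5, 2], [2, 4]]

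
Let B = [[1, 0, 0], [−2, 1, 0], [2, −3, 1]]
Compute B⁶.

[[1, 0, 0], [−12, 1, 0], [102, −18, 1]]

B = I + N where N = [[0, 0, 0], [−2, 0, 0], [2, −3, 0]] is strictly lower-triangular, so N³ = 0.
(I + N)⁶ = I + 6·N + 15·N² = [[1, 0, 0], [−12, 1, 0], [102, −18, 1]].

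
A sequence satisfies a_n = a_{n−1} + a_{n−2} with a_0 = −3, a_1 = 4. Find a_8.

45

With companion matrix C = [[1, 1], [1, 0]], [a_n, a_{n−1}]ᵀ = C·[a_{n−1}, a_{n−2}]ᵀ, so [a_8, a_7]ᵀ = C^7·[a_1, a_0]ᵀ.
C^7 = [[21, 13], [13, 8]], giving [a_8, a_7]ᵀ = [[45], [28]].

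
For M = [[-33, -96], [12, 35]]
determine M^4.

[[-639, -1920], [240, 721]]

tr M = 2 and det M = -3, so the characteristic polynomial is λ² − (2)λ + (-3) with roots -1 and 3.
Eigenvectors give P = [[-3, -8], [1, 3]] with P⁻¹ = [[-3, -8], [1, 3]], and M = P·diag(-1, 3)·P⁻¹.
Then M^4 = P·diag(1, 81)·P⁻¹ = [[-3, -648], [1, 243]] · [[-3, -8], [1, 3]] = [[-639, -1920], [240, 721]].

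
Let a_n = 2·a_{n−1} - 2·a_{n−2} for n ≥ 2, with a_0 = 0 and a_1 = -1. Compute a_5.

4

With companion matrix M = [[2, -2], [1, 0]], [a_n, a_{n−1}]ᵀ = M·[a_{n−1}, a_{n−2}]ᵀ, so [a_5, a_4]ᵀ = M⁴·[a_1, a_0]ᵀ.
M⁴ = [[-4, 0], [0, -4]], giving [a_5, a_4]ᵀ = [[4], [0]].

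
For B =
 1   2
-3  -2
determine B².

[[-5, -2], [3, -2]]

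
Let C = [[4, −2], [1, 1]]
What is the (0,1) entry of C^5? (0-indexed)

−422

tr C = 5 and det C = 6, so the characteristic polynomial is λ² − (5)λ + (6) with roots 2 and 3.
Eigenvectors give P = [[−1, 2], [−1, 1]] with P⁻¹ = [[1, −2], [1, −1]], and C = P·diag(2, 3)·P⁻¹.
Then C^5 = P·diag(32, 243)·P⁻¹ = [[−32, 486], [−32, 243]] · [[1, −2], [1, −1]] = [[454, −422], [211, −179]].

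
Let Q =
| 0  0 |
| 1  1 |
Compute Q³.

Q² = Q (a projection; rank 1, trace 1), so Q³ = Q.

[[0, 0], [1, 1]]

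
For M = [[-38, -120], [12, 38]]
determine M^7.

[[-2432, -7680], [768, 2432]]

tr M = 0 and det M = -4, so the characteristic polynomial is λ² − (0)λ + (-4) with roots -2 and 2.
Eigenvectors give P = [[10, -3], [-3, 1]] with P⁻¹ = [[1, 3], [3, 10]], and M = P·diag(-2, 2)·P⁻¹.
Then M^7 = P·diag(-128, 128)·P⁻¹ = [[-1280, -384], [384, 128]] · [[1, 3], [3, 10]] = [[-2432, -7680], [768, 2432]].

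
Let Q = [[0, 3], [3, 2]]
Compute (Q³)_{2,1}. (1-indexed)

Q² = [[9, 6], [6, 13]]
Q³ = [[18, 39], [39, 44]]

39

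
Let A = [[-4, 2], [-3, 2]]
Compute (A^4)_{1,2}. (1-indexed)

-32

A^2 = [[10, -4], [6, -2]]
A^3 = [[-28, 12], [-18, 8]]
A^4 = [[76, -32], [48, -20]]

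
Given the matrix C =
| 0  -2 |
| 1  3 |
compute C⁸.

tr C = 3 and det C = 2, so the characteristic polynomial is λ² − (3)λ + (2) with roots 2 and 1.
Eigenvectors give P = [[-1, 2], [1, -1]] with P⁻¹ = [[1, 2], [1, 1]], and C = P·diag(2, 1)·P⁻¹.
Then C⁸ = P·diag(256, 1)·P⁻¹ = [[-256, 2], [256, -1]] · [[1, 2], [1, 1]] = [[-254, -510], [255, 511]].

[[-254, -510], [255, 511]]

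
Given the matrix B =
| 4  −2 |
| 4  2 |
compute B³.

[[−16, −40], [80, −56]]

B² = [[8, −12], [24, −4]]
B³ = [[−16, −40], [80, −56]]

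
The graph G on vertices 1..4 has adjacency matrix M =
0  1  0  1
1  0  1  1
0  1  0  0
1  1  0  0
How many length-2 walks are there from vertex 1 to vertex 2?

The number of length-2 walks from vertex 1 to vertex 2 is entry (1,2) of M², where M is the adjacency matrix.
M² = [[2, 1, 1, 1], [1, 3, 0, 1], [1, 0, 1, 1], [1, 1, 1, 2]]

1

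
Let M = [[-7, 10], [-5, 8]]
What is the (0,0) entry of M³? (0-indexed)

-43

tr M = 1 and det M = -6, so the characteristic polynomial is λ² − (1)λ + (-6) with roots 3 and -2.
Eigenvectors give P = [[1, 2], [1, 1]] with P⁻¹ = [[-1, 2], [1, -1]], and M = P·diag(3, -2)·P⁻¹.
Then M³ = P·diag(27, -8)·P⁻¹ = [[27, -16], [27, -8]] · [[-1, 2], [1, -1]] = [[-43, 70], [-35, 62]].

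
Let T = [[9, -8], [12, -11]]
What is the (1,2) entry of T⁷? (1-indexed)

tr T = -2 and det T = -3, so the characteristic polynomial is λ² − (-2)λ + (-3) with roots -3 and 1.
Eigenvectors give P = [[2, 1], [3, 1]] with P⁻¹ = [[-1, 1], [3, -2]], and T = P·diag(-3, 1)·P⁻¹.
Then T⁷ = P·diag(-2187, 1)·P⁻¹ = [[-4374, 1], [-6561, 1]] · [[-1, 1], [3, -2]] = [[4377, -4376], [6564, -6563]].

-4376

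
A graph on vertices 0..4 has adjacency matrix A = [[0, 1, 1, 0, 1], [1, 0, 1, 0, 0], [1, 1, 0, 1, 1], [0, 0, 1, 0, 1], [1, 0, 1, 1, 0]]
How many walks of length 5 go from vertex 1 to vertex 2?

The number of length-5 walks from vertex 1 to vertex 2 is entry (1,2) of A^5, where A is the adjacency matrix.
A^2 = [[3, 1, 2, 2, 1], [1, 2, 1, 1, 2], [2, 1, 4, 1, 2], [2, 1, 1, 2, 1], [1, 2, 2, 1, 3]]
A^3 = [[4, 5, 7, 3, 7], [5, 2, 6, 3, 3], [7, 6, 6, 6, 7], [3, 3, 6, 2, 5], [7, 3, 7, 5, 4]]
A^4 = [[19, 11, 19, 14, 14], [11, 11, 13, 9, 14], [19, 13, 26, 13, 19], [14, 9, 13, 11, 11], [14, 14, 19, 11, 19]]
A^5 = [[44, 38, 58, 33, 52], [38, 24, 45, 27, 33], [58, 45, 64, 45, 58], [33, 27, 45, 24, 38], [52, 33, 58, 38, 44]]

45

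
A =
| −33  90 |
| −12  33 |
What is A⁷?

tr A = 0 and det A = −9, so the characteristic polynomial is λ² − (0)λ + (−9) with roots 3 and −3.
Eigenvectors give P = [[−5, 3], [−2, 1]] with P⁻¹ = [[1, −3], [2, −5]], and A = P·diag(3, −3)·P⁻¹.
Then A⁷ = P·diag(2187, −2187)·P⁻¹ = [[−10935, −6561], [−4374, −2187]] · [[1, −3], [2, −5]] = [[−24057, 65610], [−8748, 24057]].

[[−24057, 65610], [−8748, 24057]]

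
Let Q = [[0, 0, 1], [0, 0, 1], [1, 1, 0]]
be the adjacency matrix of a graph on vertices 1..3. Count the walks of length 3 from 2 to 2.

The number of length-3 walks from vertex 2 to vertex 2 is entry (2,2) of Q³, where Q is the adjacency matrix.
Q² = [[1, 1, 0], [1, 1, 0], [0, 0, 2]]
Q³ = [[0, 0, 2], [0, 0, 2], [2, 2, 0]]

0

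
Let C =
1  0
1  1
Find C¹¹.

C = I + N where N = [[0, 0], [1, 0]] is strictly lower-triangular, so N² = 0.
(I + N)¹¹ = I + 11·N = [[1, 0], [11, 1]].

[[1, 0], [11, 1]]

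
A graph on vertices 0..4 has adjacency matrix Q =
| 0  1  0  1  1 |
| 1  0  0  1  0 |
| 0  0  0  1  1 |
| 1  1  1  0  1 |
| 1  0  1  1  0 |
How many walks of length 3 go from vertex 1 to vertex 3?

6

The number of length-3 walks from vertex 1 to vertex 3 is entry (1,3) of Q³, where Q is the adjacency matrix.
Q² = [[3, 1, 2, 2, 1], [1, 2, 1, 1, 2], [2, 1, 2, 1, 1], [2, 1, 1, 4, 2], [1, 2, 1, 2, 3]]
Q³ = [[4, 5, 3, 7, 7], [5, 2, 3, 6, 3], [3, 3, 2, 6, 5], [7, 6, 6, 6, 7], [7, 3, 5, 7, 4]]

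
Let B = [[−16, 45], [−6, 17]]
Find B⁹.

tr B = 1 and det B = −2, so the characteristic polynomial is λ² − (1)λ + (−2) with roots 2 and −1.
Eigenvectors give P = [[5, 3], [2, 1]] with P⁻¹ = [[−1, 3], [2, −5]], and B = P·diag(2, −1)·P⁻¹.
Then B⁹ = P·diag(512, −1)·P⁻¹ = [[2560, −3], [1024, −1]] · [[−1, 3], [2, −5]] = [[−2566, 7695], [−1026, 3077]].

[[−2566, 7695], [−1026, 3077]]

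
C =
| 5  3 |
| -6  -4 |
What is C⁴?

[[31, 15], [-30, -14]]

tr C = 1 and det C = -2, so the characteristic polynomial is λ² − (1)λ + (-2) with roots -1 and 2.
Eigenvectors give P = [[1, -1], [-2, 1]] with P⁻¹ = [[-1, -1], [-2, -1]], and C = P·diag(-1, 2)·P⁻¹.
Then C⁴ = P·diag(1, 16)·P⁻¹ = [[1, -16], [-2, 16]] · [[-1, -1], [-2, -1]] = [[31, 15], [-30, -14]].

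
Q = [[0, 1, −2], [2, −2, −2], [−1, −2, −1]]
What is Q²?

[[4, 2, 0], [−2, 10, 2], [−3, 5, 7]]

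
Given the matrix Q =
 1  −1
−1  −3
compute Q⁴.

Q² = [[2, 2], [2, 10]]
Q³ = [[0, −8], [−8, −32]]
Q⁴ = [[8, 24], [24, 104]]

[[8, 24], [24, 104]]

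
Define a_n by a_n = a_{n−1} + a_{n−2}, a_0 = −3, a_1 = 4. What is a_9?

With companion matrix Q = [[1, 1], [1, 0]], [a_n, a_{n−1}]ᵀ = Q·[a_{n−1}, a_{n−2}]ᵀ, so [a_9, a_8]ᵀ = Q⁸·[a_1, a_0]ᵀ.
Q⁸ = [[34, 21], [21, 13]], giving [a_9, a_8]ᵀ = [[73], [45]].

73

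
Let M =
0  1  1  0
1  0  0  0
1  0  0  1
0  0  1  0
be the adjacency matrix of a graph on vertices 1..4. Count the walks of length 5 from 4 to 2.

The number of length-5 walks from vertex 4 to vertex 2 is entry (4,2) of M^5, where M is the adjacency matrix.
M^2 = [[2, 0, 0, 1], [0, 1, 1, 0], [0, 1, 2, 0], [1, 0, 0, 1]]
M^3 = [[0, 2, 3, 0], [2, 0, 0, 1], [3, 0, 0, 2], [0, 1, 2, 0]]
M^4 = [[5, 0, 0, 3], [0, 2, 3, 0], [0, 3, 5, 0], [3, 0, 0, 2]]
M^5 = [[0, 5, 8, 0], [5, 0, 0, 3], [8, 0, 0, 5], [0, 3, 5, 0]]

3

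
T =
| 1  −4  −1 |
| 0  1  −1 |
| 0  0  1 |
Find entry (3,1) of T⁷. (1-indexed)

0

T = I + N where N = [[0, −4, −1], [0, 0, −1], [0, 0, 0]] is strictly upper-triangular, so N³ = 0.
(I + N)⁷ = I + 7·N + 21·N² = [[1, −28, 77], [0, 1, −7], [0, 0, 1]].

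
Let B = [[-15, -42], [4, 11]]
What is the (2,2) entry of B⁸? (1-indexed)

-39359

tr B = -4 and det B = 3, so the characteristic polynomial is λ² − (-4)λ + (3) with roots -3 and -1.
Eigenvectors give P = [[7, -3], [-2, 1]] with P⁻¹ = [[1, 3], [2, 7]], and B = P·diag(-3, -1)·P⁻¹.
Then B⁸ = P·diag(6561, 1)·P⁻¹ = [[45927, -3], [-13122, 1]] · [[1, 3], [2, 7]] = [[45921, 137760], [-13120, -39359]].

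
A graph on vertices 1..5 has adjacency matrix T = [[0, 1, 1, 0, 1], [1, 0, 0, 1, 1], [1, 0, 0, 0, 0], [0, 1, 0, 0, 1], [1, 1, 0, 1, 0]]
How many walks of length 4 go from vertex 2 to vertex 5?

15

The number of length-4 walks from vertex 2 to vertex 5 is entry (2,5) of T⁴, where T is the adjacency matrix.
T² = [[3, 1, 0, 2, 1], [1, 3, 1, 1, 2], [0, 1, 1, 0, 1], [2, 1, 0, 2, 1], [1, 2, 1, 1, 3]]
T³ = [[2, 6, 3, 2, 6], [6, 4, 1, 5, 5], [3, 1, 0, 2, 1], [2, 5, 2, 2, 5], [6, 5, 1, 5, 4]]
T⁴ = [[15, 10, 2, 12, 10], [10, 16, 6, 9, 15], [2, 6, 3, 2, 6], [12, 9, 2, 10, 9], [10, 15, 6, 9, 16]]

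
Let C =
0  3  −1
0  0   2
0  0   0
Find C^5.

C is strictly triangular, hence nilpotent: C^3 = 0, so C^5 = 0.

[[0, 0, 0], [0, 0, 0], [0, 0, 0]]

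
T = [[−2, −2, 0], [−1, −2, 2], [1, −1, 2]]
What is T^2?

[[6, 8, −4], [6, 4, 0], [1, −2, 2]]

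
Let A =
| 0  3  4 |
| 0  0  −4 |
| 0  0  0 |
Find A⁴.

[[0, 0, 0], [0, 0, 0], [0, 0, 0]]

A is strictly triangular, hence nilpotent: A³ = 0, so A⁴ = 0.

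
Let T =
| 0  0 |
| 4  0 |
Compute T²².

T is strictly triangular, hence nilpotent: T² = 0, so T²² = 0.

[[0, 0], [0, 0]]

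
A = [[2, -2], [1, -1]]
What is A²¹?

[[2, -2], [1, -1]]

A² = A (a projection; rank 1, trace 1), so A²¹ = A.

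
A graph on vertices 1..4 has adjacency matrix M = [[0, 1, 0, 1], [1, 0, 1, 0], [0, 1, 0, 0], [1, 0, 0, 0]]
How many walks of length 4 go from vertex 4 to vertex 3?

0

The number of length-4 walks from vertex 4 to vertex 3 is entry (4,3) of M^4, where M is the adjacency matrix.
M^2 = [[2, 0, 1, 0], [0, 2, 0, 1], [1, 0, 1, 0], [0, 1, 0, 1]]
M^3 = [[0, 3, 0, 2], [3, 0, 2, 0], [0, 2, 0, 1], [2, 0, 1, 0]]
M^4 = [[5, 0, 3, 0], [0, 5, 0, 3], [3, 0, 2, 0], [0, 3, 0, 2]]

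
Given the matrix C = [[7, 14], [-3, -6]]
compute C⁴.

C² = C (a projection; rank 1, trace 1), so C⁴ = C.

[[7, 14], [-3, -6]]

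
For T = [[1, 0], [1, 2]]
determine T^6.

tr T = 3 and det T = 2, so the characteristic polynomial is λ² − (3)λ + (2) with roots 2 and 1.
Eigenvectors give P = [[0, 1], [−1, −1]] with P⁻¹ = [[−1, −1], [1, 0]], and T = P·diag(2, 1)·P⁻¹.
Then T^6 = P·diag(64, 1)·P⁻¹ = [[0, 1], [−64, −1]] · [[−1, −1], [1, 0]] = [[1, 0], [63, 64]].

[[1, 0], [63, 64]]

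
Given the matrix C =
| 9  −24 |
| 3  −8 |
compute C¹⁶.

[[9, −24], [3, −8]]

C² = C (a projection; rank 1, trace 1), so C¹⁶ = C.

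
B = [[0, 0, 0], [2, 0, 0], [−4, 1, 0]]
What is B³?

B is strictly triangular, hence nilpotent: B³ = 0, so B³ = 0.

[[0, 0, 0], [0, 0, 0], [0, 0, 0]]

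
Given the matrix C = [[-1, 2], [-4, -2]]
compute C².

[[-7, -6], [12, -4]]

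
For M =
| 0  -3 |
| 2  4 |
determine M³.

[[-24, -30], [20, 16]]

M² = [[-6, -12], [8, 10]]
M³ = [[-24, -30], [20, 16]]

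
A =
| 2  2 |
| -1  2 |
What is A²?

[[2, 8], [-4, 2]]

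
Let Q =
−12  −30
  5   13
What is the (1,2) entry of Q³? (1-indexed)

−210

tr Q = 1 and det Q = −6, so the characteristic polynomial is λ² − (1)λ + (−6) with roots −2 and 3.
Eigenvectors give P = [[−3, −2], [1, 1]] with P⁻¹ = [[−1, −2], [1, 3]], and Q = P·diag(−2, 3)·P⁻¹.
Then Q³ = P·diag(−8, 27)·P⁻¹ = [[24, −54], [−8, 27]] · [[−1, −2], [1, 3]] = [[−78, −210], [35, 97]].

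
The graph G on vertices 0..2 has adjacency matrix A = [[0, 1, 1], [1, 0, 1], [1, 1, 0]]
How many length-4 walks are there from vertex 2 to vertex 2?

The number of length-4 walks from vertex 2 to vertex 2 is entry (2,2) of A⁴, where A is the adjacency matrix.
A² = [[2, 1, 1], [1, 2, 1], [1, 1, 2]]
A³ = [[2, 3, 3], [3, 2, 3], [3, 3, 2]]
A⁴ = [[6, 5, 5], [5, 6, 5], [5, 5, 6]]

6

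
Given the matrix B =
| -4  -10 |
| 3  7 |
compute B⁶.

[[-314, -630], [189, 379]]

tr B = 3 and det B = 2, so the characteristic polynomial is λ² − (3)λ + (2) with roots 1 and 2.
Eigenvectors give P = [[-2, -5], [1, 3]] with P⁻¹ = [[-3, -5], [1, 2]], and B = P·diag(1, 2)·P⁻¹.
Then B⁶ = P·diag(1, 64)·P⁻¹ = [[-2, -320], [1, 192]] · [[-3, -5], [1, 2]] = [[-314, -630], [189, 379]].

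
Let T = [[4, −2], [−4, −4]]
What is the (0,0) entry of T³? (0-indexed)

T² = [[24, 0], [0, 24]]
T³ = [[96, −48], [−96, −96]]

96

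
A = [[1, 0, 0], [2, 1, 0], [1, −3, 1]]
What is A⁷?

A = I + N where N = [[0, 0, 0], [2, 0, 0], [1, −3, 0]] is strictly lower-triangular, so N³ = 0.
(I + N)⁷ = I + 7·N + 21·N² = [[1, 0, 0], [14, 1, 0], [−119, −21, 1]].

[[1, 0, 0], [14, 1, 0], [−119, −21, 1]]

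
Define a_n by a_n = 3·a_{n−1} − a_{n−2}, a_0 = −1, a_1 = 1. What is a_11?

24476

With companion matrix C = [[3, −1], [1, 0]], [a_n, a_{n−1}]ᵀ = C·[a_{n−1}, a_{n−2}]ᵀ, so [a_11, a_10]ᵀ = C¹⁰·[a_1, a_0]ᵀ.
C¹⁰ = [[17711, −6765], [6765, −2584]], giving [a_11, a_10]ᵀ = [[24476], [9349]].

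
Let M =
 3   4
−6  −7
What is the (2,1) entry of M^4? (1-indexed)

240

tr M = −4 and det M = 3, so the characteristic polynomial is λ² − (−4)λ + (3) with roots −1 and −3.
Eigenvectors give P = [[−1, −2], [1, 3]] with P⁻¹ = [[−3, −2], [1, 1]], and M = P·diag(−1, −3)·P⁻¹.
Then M^4 = P·diag(1, 81)·P⁻¹ = [[−1, −162], [1, 243]] · [[−3, −2], [1, 1]] = [[−159, −160], [240, 241]].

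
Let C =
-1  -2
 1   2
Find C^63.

C² = C (a projection; rank 1, trace 1), so C^63 = C.

[[-1, -2], [1, 2]]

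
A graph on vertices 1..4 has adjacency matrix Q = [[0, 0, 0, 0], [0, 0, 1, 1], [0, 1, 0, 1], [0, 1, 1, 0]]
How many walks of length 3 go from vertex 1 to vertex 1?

The number of length-3 walks from vertex 1 to vertex 1 is entry (1,1) of Q³, where Q is the adjacency matrix.
Q² = [[0, 0, 0, 0], [0, 2, 1, 1], [0, 1, 2, 1], [0, 1, 1, 2]]
Q³ = [[0, 0, 0, 0], [0, 2, 3, 3], [0, 3, 2, 3], [0, 3, 3, 2]]

0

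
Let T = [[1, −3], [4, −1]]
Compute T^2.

[[−11, 0], [0, −11]]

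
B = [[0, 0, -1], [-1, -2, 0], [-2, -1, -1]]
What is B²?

[[2, 1, 1], [2, 4, 1], [3, 3, 3]]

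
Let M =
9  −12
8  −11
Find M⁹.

tr M = −2 and det M = −3, so the characteristic polynomial is λ² − (−2)λ + (−3) with roots 1 and −3.
Eigenvectors give P = [[3, 1], [2, 1]] with P⁻¹ = [[1, −1], [−2, 3]], and M = P·diag(1, −3)·P⁻¹.
Then M⁹ = P·diag(1, −19683)·P⁻¹ = [[3, −19683], [2, −19683]] · [[1, −1], [−2, 3]] = [[39369, −59052], [39368, −59051]].

[[39369, −59052], [39368, −59051]]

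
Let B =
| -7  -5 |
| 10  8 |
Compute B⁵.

tr B = 1 and det B = -6, so the characteristic polynomial is λ² − (1)λ + (-6) with roots -2 and 3.
Eigenvectors give P = [[-1, -1], [1, 2]] with P⁻¹ = [[-2, -1], [1, 1]], and B = P·diag(-2, 3)·P⁻¹.
Then B⁵ = P·diag(-32, 243)·P⁻¹ = [[32, -243], [-32, 486]] · [[-2, -1], [1, 1]] = [[-307, -275], [550, 518]].

[[-307, -275], [550, 518]]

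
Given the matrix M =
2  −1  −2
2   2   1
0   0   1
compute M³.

[[−4, −10, −15], [20, −4, −15], [0, 0, 1]]

M² = [[2, −4, −7], [8, 2, −1], [0, 0, 1]]
M³ = [[−4, −10, −15], [20, −4, −15], [0, 0, 1]]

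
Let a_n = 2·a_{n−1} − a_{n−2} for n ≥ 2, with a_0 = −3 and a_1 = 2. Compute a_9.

42

With companion matrix M = [[2, −1], [1, 0]], [a_n, a_{n−1}]ᵀ = M·[a_{n−1}, a_{n−2}]ᵀ, so [a_9, a_8]ᵀ = M^8·[a_1, a_0]ᵀ.
M^8 = [[9, −8], [8, −7]], giving [a_9, a_8]ᵀ = [[42], [37]].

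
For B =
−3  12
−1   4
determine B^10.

[[−3, 12], [−1, 4]]

B² = B (a projection; rank 1, trace 1), so B^10 = B.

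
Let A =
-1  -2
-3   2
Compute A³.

A² = [[7, -2], [-3, 10]]
A³ = [[-1, -18], [-27, 26]]

[[-1, -18], [-27, 26]]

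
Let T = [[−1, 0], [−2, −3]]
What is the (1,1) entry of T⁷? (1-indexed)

−1

tr T = −4 and det T = 3, so the characteristic polynomial is λ² − (−4)λ + (3) with roots −1 and −3.
Eigenvectors give P = [[1, 0], [−1, 1]] with P⁻¹ = [[1, 0], [1, 1]], and T = P·diag(−1, −3)·P⁻¹.
Then T⁷ = P·diag(−1, −2187)·P⁻¹ = [[−1, 0], [1, −2187]] · [[1, 0], [1, 1]] = [[−1, 0], [−2186, −2187]].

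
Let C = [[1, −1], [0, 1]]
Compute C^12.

[[1, −12], [0, 1]]

C = I + N where N = [[0, −1], [0, 0]] is strictly upper-triangular, so N^2 = 0.
(I + N)^12 = I + 12·N = [[1, −12], [0, 1]].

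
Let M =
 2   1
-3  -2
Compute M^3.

[[2, 1], [-3, -2]]

M² = I (check: tr M = 0 and det M = -1), so M^3 = M since 3 is odd.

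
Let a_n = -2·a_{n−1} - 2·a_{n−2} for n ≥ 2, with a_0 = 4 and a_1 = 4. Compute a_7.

With companion matrix T = [[-2, -2], [1, 0]], [a_n, a_{n−1}]ᵀ = T·[a_{n−1}, a_{n−2}]ᵀ, so [a_7, a_6]ᵀ = T^6·[a_1, a_0]ᵀ.
T^6 = [[-8, -16], [8, 8]], giving [a_7, a_6]ᵀ = [[-96], [64]].

-96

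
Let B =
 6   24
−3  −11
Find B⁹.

[[152856, 460104], [−57513, −173051]]

tr B = −5 and det B = 6, so the characteristic polynomial is λ² − (−5)λ + (6) with roots −2 and −3.
Eigenvectors give P = [[−3, −8], [1, 3]] with P⁻¹ = [[−3, −8], [1, 3]], and B = P·diag(−2, −3)·P⁻¹.
Then B⁹ = P·diag(−512, −19683)·P⁻¹ = [[1536, 157464], [−512, −59049]] · [[−3, −8], [1, 3]] = [[152856, 460104], [−57513, −173051]].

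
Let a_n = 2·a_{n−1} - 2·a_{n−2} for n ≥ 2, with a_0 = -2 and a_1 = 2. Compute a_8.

-32

With companion matrix C = [[2, -2], [1, 0]], [a_n, a_{n−1}]ᵀ = C·[a_{n−1}, a_{n−2}]ᵀ, so [a_8, a_7]ᵀ = C^7·[a_1, a_0]ᵀ.
C^7 = [[0, 16], [-8, 16]], giving [a_8, a_7]ᵀ = [[-32], [-48]].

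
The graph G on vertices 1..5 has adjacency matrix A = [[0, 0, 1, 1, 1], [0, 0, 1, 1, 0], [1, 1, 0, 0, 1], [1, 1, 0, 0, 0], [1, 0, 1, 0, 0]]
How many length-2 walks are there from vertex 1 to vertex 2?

2

The number of length-2 walks from vertex 1 to vertex 2 is entry (1,2) of A^2, where A is the adjacency matrix.
A^2 = [[3, 2, 1, 0, 1], [2, 2, 0, 0, 1], [1, 0, 3, 2, 1], [0, 0, 2, 2, 1], [1, 1, 1, 1, 2]]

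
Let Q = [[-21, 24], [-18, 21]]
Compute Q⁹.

tr Q = 0 and det Q = -9, so the characteristic polynomial is λ² − (0)λ + (-9) with roots 3 and -3.
Eigenvectors give P = [[1, 4], [1, 3]] with P⁻¹ = [[-3, 4], [1, -1]], and Q = P·diag(3, -3)·P⁻¹.
Then Q⁹ = P·diag(19683, -19683)·P⁻¹ = [[19683, -78732], [19683, -59049]] · [[-3, 4], [1, -1]] = [[-137781, 157464], [-118098, 137781]].

[[-137781, 157464], [-118098, 137781]]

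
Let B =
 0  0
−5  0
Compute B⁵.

B is strictly triangular, hence nilpotent: B² = 0, so B⁵ = 0.

[[0, 0], [0, 0]]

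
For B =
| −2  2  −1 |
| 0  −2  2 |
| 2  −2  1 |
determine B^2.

[[2, −6, 5], [4, 0, −2], [−2, 6, −5]]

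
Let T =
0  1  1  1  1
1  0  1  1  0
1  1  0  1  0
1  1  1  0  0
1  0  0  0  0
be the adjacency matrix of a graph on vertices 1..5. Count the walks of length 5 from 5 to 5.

The number of length-5 walks from vertex 5 to vertex 5 is entry (5,5) of T⁵, where T is the adjacency matrix.
T² = [[4, 2, 2, 2, 0], [2, 3, 2, 2, 1], [2, 2, 3, 2, 1], [2, 2, 2, 3, 1], [0, 1, 1, 1, 1]]
T³ = [[6, 8, 8, 8, 4], [8, 6, 7, 7, 2], [8, 7, 6, 7, 2], [8, 7, 7, 6, 2], [4, 2, 2, 2, 0]]
T⁴ = [[28, 22, 22, 22, 6], [22, 22, 21, 21, 8], [22, 21, 22, 21, 8], [22, 21, 21, 22, 8], [6, 8, 8, 8, 4]]
T⁵ = [[72, 72, 72, 72, 28], [72, 64, 65, 65, 22], [72, 65, 64, 65, 22], [72, 65, 65, 64, 22], [28, 22, 22, 22, 6]]

6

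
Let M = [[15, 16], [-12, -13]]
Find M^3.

[[111, 112], [-84, -85]]

tr M = 2 and det M = -3, so the characteristic polynomial is λ² − (2)λ + (-3) with roots 3 and -1.
Eigenvectors give P = [[-4, -1], [3, 1]] with P⁻¹ = [[-1, -1], [3, 4]], and M = P·diag(3, -1)·P⁻¹.
Then M^3 = P·diag(27, -1)·P⁻¹ = [[-108, 1], [81, -1]] · [[-1, -1], [3, 4]] = [[111, 112], [-84, -85]].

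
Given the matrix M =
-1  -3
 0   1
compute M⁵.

M² = I (check: tr M = 0 and det M = -1), so M⁵ = M since 5 is odd.

[[-1, -3], [0, 1]]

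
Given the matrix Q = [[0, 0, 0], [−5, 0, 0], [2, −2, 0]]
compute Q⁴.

[[0, 0, 0], [0, 0, 0], [0, 0, 0]]

Q is strictly triangular, hence nilpotent: Q³ = 0, so Q⁴ = 0.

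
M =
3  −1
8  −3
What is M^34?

M² = I (check: tr M = 0 and det M = −1), so M^34 = I since 34 is even.

[[1, 0], [0, 1]]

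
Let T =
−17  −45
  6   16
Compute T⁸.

tr T = −1 and det T = −2, so the characteristic polynomial is λ² − (−1)λ + (−2) with roots −2 and 1.
Eigenvectors give P = [[−3, −5], [1, 2]] with P⁻¹ = [[−2, −5], [1, 3]], and T = P·diag(−2, 1)·P⁻¹.
Then T⁸ = P·diag(256, 1)·P⁻¹ = [[−768, −5], [256, 2]] · [[−2, −5], [1, 3]] = [[1531, 3825], [−510, −1274]].

[[1531, 3825], [−510, −1274]]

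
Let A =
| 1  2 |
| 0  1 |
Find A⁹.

A = I + N where N = [[0, 2], [0, 0]] is strictly upper-triangular, so N² = 0.
(I + N)⁹ = I + 9·N = [[1, 18], [0, 1]].

[[1, 18], [0, 1]]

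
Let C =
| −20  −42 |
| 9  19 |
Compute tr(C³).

tr C = −1 and det C = −2, so the characteristic polynomial is λ² − (−1)λ + (−2) with roots 1 and −2.
Eigenvectors give P = [[2, −7], [−1, 3]] with P⁻¹ = [[−3, −7], [−1, −2]], and C = P·diag(1, −2)·P⁻¹.
Then C³ = P·diag(1, −8)·P⁻¹ = [[2, 56], [−1, −24]] · [[−3, −7], [−1, −2]] = [[−62, −126], [27, 55]].

−7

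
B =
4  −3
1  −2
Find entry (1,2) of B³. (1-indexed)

−27

B² = [[13, −6], [2, 1]]
B³ = [[46, −27], [9, −8]]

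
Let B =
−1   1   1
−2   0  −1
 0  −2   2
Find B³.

[[7, −1, 2], [−2, 10, −6], [4, −8, 20]]

B² = [[−1, −3, 0], [2, 0, −4], [4, −4, 6]]
B³ = [[7, −1, 2], [−2, 10, −6], [4, −8, 20]]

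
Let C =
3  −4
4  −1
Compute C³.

[[−53, 36], [−36, −17]]

C² = [[−7, −8], [8, −15]]
C³ = [[−53, 36], [−36, −17]]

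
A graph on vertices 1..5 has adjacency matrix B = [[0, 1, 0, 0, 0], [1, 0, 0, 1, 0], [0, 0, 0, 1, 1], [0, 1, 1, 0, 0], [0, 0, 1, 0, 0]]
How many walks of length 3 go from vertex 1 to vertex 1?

The number of length-3 walks from vertex 1 to vertex 1 is entry (1,1) of B³, where B is the adjacency matrix.
B² = [[1, 0, 0, 1, 0], [0, 2, 1, 0, 0], [0, 1, 2, 0, 0], [1, 0, 0, 2, 1], [0, 0, 0, 1, 1]]
B³ = [[0, 2, 1, 0, 0], [2, 0, 0, 3, 1], [1, 0, 0, 3, 2], [0, 3, 3, 0, 0], [0, 1, 2, 0, 0]]

0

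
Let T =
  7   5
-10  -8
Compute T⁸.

tr T = -1 and det T = -6, so the characteristic polynomial is λ² − (-1)λ + (-6) with roots -3 and 2.
Eigenvectors give P = [[-1, -1], [2, 1]] with P⁻¹ = [[1, 1], [-2, -1]], and T = P·diag(-3, 2)·P⁻¹.
Then T⁸ = P·diag(6561, 256)·P⁻¹ = [[-6561, -256], [13122, 256]] · [[1, 1], [-2, -1]] = [[-6049, -6305], [12610, 12866]].

[[-6049, -6305], [12610, 12866]]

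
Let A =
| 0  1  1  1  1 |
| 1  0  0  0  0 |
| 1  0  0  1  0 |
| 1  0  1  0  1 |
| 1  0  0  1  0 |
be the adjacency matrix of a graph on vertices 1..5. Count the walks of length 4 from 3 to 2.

6

The number of length-4 walks from vertex 3 to vertex 2 is entry (3,2) of A^4, where A is the adjacency matrix.
A^2 = [[4, 0, 1, 2, 1], [0, 1, 1, 1, 1], [1, 1, 2, 1, 2], [2, 1, 1, 3, 1], [1, 1, 2, 1, 2]]
A^3 = [[4, 4, 6, 6, 6], [4, 0, 1, 2, 1], [6, 1, 2, 5, 2], [6, 2, 5, 4, 5], [6, 1, 2, 5, 2]]
A^4 = [[22, 4, 10, 16, 10], [4, 4, 6, 6, 6], [10, 6, 11, 10, 11], [16, 6, 10, 16, 10], [10, 6, 11, 10, 11]]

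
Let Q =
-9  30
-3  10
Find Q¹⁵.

Q² = Q (a projection; rank 1, trace 1), so Q¹⁵ = Q.

[[-9, 30], [-3, 10]]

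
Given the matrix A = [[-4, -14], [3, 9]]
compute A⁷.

tr A = 5 and det A = 6, so the characteristic polynomial is λ² − (5)λ + (6) with roots 2 and 3.
Eigenvectors give P = [[7, -2], [-3, 1]] with P⁻¹ = [[1, 2], [3, 7]], and A = P·diag(2, 3)·P⁻¹.
Then A⁷ = P·diag(128, 2187)·P⁻¹ = [[896, -4374], [-384, 2187]] · [[1, 2], [3, 7]] = [[-12226, -28826], [6177, 14541]].

[[-12226, -28826], [6177, 14541]]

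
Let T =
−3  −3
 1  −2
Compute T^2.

[[6, 15], [−5, 1]]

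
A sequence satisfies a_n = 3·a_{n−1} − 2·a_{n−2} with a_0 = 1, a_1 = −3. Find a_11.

−8187

With companion matrix Q = [[3, −2], [1, 0]], [a_n, a_{n−1}]ᵀ = Q·[a_{n−1}, a_{n−2}]ᵀ, so [a_11, a_10]ᵀ = Q^10·[a_1, a_0]ᵀ.
Q^10 = [[2047, −2046], [1023, −1022]], giving [a_11, a_10]ᵀ = [[−8187], [−4091]].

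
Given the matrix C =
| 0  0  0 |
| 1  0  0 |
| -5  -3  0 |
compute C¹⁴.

C is strictly triangular, hence nilpotent: C³ = 0, so C¹⁴ = 0.

[[0, 0, 0], [0, 0, 0], [0, 0, 0]]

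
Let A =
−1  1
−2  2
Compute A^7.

A² = A (a projection; rank 1, trace 1), so A^7 = A.

[[−1, 1], [−2, 2]]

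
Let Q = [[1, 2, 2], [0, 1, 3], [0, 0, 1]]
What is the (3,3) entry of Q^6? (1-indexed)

1

Q = I + N where N = [[0, 2, 2], [0, 0, 3], [0, 0, 0]] is strictly upper-triangular, so N^3 = 0.
(I + N)^6 = I + 6·N + 15·N^2 = [[1, 12, 102], [0, 1, 18], [0, 0, 1]].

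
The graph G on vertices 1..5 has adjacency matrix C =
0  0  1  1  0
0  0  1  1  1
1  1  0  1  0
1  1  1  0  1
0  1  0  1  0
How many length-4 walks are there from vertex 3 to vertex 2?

The number of length-4 walks from vertex 3 to vertex 2 is entry (3,2) of C⁴, where C is the adjacency matrix.
C² = [[2, 2, 1, 1, 1], [2, 3, 1, 2, 1], [1, 1, 3, 2, 2], [1, 2, 2, 4, 1], [1, 1, 2, 1, 2]]
C³ = [[2, 3, 5, 6, 3], [3, 4, 7, 7, 5], [5, 7, 4, 7, 3], [6, 7, 7, 6, 6], [3, 5, 3, 6, 2]]
C⁴ = [[11, 14, 11, 13, 9], [14, 19, 14, 19, 11], [11, 14, 19, 19, 14], [13, 19, 19, 26, 13], [9, 11, 14, 13, 11]]

14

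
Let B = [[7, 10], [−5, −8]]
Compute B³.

tr B = −1 and det B = −6, so the characteristic polynomial is λ² − (−1)λ + (−6) with roots 2 and −3.
Eigenvectors give P = [[2, −1], [−1, 1]] with P⁻¹ = [[1, 1], [1, 2]], and B = P·diag(2, −3)·P⁻¹.
Then B³ = P·diag(8, −27)·P⁻¹ = [[16, 27], [−8, −27]] · [[1, 1], [1, 2]] = [[43, 70], [−35, −62]].

[[43, 70], [−35, −62]]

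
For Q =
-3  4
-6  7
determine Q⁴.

tr Q = 4 and det Q = 3, so the characteristic polynomial is λ² − (4)λ + (3) with roots 1 and 3.
Eigenvectors give P = [[1, -2], [1, -3]] with P⁻¹ = [[3, -2], [1, -1]], and Q = P·diag(1, 3)·P⁻¹.
Then Q⁴ = P·diag(1, 81)·P⁻¹ = [[1, -162], [1, -243]] · [[3, -2], [1, -1]] = [[-159, 160], [-240, 241]].

[[-159, 160], [-240, 241]]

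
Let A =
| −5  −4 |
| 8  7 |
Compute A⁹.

tr A = 2 and det A = −3, so the characteristic polynomial is λ² − (2)λ + (−3) with roots −1 and 3.
Eigenvectors give P = [[−1, −1], [1, 2]] with P⁻¹ = [[−2, −1], [1, 1]], and A = P·diag(−1, 3)·P⁻¹.
Then A⁹ = P·diag(−1, 19683)·P⁻¹ = [[1, −19683], [−1, 39366]] · [[−2, −1], [1, 1]] = [[−19685, −19684], [39368, 39367]].

[[−19685, −19684], [39368, 39367]]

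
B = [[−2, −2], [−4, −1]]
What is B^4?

[[216, 126], [252, 153]]

B^2 = [[12, 6], [12, 9]]
B^3 = [[−48, −30], [−60, −33]]
B^4 = [[216, 126], [252, 153]]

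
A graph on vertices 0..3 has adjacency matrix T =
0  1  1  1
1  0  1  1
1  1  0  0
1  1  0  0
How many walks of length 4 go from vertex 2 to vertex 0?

9

The number of length-4 walks from vertex 2 to vertex 0 is entry (2,0) of T^4, where T is the adjacency matrix.
T^2 = [[3, 2, 1, 1], [2, 3, 1, 1], [1, 1, 2, 2], [1, 1, 2, 2]]
T^3 = [[4, 5, 5, 5], [5, 4, 5, 5], [5, 5, 2, 2], [5, 5, 2, 2]]
T^4 = [[15, 14, 9, 9], [14, 15, 9, 9], [9, 9, 10, 10], [9, 9, 10, 10]]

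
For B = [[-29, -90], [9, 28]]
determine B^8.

tr B = -1 and det B = -2, so the characteristic polynomial is λ² − (-1)λ + (-2) with roots 1 and -2.
Eigenvectors give P = [[-3, -10], [1, 3]] with P⁻¹ = [[3, 10], [-1, -3]], and B = P·diag(1, -2)·P⁻¹.
Then B^8 = P·diag(1, 256)·P⁻¹ = [[-3, -2560], [1, 768]] · [[3, 10], [-1, -3]] = [[2551, 7650], [-765, -2294]].

[[2551, 7650], [-765, -2294]]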